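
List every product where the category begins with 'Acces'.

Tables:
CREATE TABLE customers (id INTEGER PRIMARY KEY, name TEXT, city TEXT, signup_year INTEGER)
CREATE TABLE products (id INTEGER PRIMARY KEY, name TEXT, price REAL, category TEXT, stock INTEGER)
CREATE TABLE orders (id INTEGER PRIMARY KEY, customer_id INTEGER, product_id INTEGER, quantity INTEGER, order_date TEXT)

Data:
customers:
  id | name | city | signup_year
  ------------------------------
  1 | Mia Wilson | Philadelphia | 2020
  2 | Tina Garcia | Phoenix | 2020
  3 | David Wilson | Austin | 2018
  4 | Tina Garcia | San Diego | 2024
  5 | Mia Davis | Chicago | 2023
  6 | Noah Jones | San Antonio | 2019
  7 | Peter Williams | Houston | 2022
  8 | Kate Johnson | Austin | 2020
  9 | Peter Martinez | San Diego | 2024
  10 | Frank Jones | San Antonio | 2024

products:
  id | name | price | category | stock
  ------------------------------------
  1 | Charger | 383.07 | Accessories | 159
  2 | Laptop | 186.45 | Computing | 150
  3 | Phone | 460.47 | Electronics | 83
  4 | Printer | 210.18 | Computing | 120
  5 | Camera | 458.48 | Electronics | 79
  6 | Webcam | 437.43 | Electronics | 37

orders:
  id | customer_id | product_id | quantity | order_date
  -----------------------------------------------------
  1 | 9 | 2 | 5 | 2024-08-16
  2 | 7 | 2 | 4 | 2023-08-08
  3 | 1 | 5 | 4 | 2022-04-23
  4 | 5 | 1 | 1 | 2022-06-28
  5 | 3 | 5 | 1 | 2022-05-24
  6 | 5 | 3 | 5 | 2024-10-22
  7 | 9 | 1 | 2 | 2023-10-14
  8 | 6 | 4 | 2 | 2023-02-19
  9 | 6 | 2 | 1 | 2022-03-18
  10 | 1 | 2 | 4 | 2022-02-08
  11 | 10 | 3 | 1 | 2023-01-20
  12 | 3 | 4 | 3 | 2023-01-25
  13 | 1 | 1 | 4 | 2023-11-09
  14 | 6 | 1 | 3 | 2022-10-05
SELECT name, category FROM products WHERE category LIKE 'Acces%'

Execution result:
name | category
Charger | Accessories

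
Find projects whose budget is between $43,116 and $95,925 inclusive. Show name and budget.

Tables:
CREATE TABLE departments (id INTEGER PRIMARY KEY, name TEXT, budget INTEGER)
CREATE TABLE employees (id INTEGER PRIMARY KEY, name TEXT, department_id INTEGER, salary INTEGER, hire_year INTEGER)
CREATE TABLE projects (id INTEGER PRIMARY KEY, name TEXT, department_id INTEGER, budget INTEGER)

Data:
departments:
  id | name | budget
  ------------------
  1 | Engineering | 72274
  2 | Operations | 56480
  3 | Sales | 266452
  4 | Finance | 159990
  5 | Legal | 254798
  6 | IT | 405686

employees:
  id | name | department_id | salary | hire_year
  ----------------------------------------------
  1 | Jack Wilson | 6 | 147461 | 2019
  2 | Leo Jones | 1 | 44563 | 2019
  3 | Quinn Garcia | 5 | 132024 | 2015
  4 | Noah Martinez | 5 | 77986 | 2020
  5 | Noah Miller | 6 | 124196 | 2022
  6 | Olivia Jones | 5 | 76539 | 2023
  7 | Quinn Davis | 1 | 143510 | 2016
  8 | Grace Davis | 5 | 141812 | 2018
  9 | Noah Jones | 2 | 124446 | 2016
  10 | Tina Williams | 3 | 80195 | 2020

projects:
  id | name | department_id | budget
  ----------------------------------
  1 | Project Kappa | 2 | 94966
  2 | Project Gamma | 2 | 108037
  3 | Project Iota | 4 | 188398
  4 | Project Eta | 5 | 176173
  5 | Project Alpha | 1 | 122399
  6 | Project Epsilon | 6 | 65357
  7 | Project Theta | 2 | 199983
SELECT name, budget FROM projects WHERE budget BETWEEN 43116 AND 95925

Execution result:
name | budget
Project Kappa | 94966
Project Epsilon | 65357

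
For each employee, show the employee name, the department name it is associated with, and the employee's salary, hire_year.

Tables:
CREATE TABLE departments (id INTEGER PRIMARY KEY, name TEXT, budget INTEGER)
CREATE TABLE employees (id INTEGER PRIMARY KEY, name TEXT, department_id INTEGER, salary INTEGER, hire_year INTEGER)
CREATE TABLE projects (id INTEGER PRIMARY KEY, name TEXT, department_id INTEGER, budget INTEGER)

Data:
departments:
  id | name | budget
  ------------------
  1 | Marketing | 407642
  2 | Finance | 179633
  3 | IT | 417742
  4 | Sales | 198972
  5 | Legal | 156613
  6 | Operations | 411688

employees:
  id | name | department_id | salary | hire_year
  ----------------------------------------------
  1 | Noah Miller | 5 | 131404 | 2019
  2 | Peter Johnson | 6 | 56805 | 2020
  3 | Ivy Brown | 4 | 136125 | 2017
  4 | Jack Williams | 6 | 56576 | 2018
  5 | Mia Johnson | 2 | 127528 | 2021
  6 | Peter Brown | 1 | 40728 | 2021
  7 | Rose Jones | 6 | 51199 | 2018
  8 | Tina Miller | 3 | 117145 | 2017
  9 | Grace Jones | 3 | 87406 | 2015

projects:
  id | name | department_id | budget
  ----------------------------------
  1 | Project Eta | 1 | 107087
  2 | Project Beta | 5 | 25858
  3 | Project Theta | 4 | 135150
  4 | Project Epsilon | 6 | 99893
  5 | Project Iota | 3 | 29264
SELECT c.name, p.name AS department, c.salary, c.hire_year FROM employees c JOIN departments p ON c.department_id = p.id

Execution result:
name | department | salary | hire_year
Noah Miller | Legal | 131404 | 2019
Peter Johnson | Operations | 56805 | 2020
Ivy Brown | Sales | 136125 | 2017
Jack Williams | Operations | 56576 | 2018
Mia Johnson | Finance | 127528 | 2021
Peter Brown | Marketing | 40728 | 2021
Rose Jones | Operations | 51199 | 2018
Tina Miller | IT | 117145 | 2017
Grace Jones | IT | 87406 | 2015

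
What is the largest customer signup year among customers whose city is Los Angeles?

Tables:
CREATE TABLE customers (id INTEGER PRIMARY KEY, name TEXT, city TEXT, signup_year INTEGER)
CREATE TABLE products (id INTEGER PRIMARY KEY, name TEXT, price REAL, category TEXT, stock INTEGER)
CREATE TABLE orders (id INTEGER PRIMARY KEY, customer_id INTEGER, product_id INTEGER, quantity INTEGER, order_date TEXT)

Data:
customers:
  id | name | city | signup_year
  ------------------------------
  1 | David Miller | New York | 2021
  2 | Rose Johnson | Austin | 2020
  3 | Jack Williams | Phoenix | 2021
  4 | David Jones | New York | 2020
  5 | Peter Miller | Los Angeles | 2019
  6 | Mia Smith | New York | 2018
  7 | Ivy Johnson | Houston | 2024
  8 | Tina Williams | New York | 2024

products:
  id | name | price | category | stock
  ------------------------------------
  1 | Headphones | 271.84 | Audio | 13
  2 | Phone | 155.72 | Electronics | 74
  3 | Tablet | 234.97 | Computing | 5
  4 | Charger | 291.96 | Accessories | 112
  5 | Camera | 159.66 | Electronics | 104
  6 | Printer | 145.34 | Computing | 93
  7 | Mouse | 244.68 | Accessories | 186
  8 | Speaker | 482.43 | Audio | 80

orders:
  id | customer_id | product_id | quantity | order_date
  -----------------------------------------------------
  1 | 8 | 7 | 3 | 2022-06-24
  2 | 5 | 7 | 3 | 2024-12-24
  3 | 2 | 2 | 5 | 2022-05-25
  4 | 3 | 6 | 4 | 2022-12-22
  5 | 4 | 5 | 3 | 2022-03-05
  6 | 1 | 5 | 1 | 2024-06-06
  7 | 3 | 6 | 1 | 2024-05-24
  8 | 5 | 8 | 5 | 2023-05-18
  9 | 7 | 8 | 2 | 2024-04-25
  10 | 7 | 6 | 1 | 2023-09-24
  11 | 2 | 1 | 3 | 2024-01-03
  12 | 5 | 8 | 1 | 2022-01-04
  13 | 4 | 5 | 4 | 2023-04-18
SELECT MAX(signup_year) FROM customers WHERE city = 'Los Angeles'

Execution result:
2019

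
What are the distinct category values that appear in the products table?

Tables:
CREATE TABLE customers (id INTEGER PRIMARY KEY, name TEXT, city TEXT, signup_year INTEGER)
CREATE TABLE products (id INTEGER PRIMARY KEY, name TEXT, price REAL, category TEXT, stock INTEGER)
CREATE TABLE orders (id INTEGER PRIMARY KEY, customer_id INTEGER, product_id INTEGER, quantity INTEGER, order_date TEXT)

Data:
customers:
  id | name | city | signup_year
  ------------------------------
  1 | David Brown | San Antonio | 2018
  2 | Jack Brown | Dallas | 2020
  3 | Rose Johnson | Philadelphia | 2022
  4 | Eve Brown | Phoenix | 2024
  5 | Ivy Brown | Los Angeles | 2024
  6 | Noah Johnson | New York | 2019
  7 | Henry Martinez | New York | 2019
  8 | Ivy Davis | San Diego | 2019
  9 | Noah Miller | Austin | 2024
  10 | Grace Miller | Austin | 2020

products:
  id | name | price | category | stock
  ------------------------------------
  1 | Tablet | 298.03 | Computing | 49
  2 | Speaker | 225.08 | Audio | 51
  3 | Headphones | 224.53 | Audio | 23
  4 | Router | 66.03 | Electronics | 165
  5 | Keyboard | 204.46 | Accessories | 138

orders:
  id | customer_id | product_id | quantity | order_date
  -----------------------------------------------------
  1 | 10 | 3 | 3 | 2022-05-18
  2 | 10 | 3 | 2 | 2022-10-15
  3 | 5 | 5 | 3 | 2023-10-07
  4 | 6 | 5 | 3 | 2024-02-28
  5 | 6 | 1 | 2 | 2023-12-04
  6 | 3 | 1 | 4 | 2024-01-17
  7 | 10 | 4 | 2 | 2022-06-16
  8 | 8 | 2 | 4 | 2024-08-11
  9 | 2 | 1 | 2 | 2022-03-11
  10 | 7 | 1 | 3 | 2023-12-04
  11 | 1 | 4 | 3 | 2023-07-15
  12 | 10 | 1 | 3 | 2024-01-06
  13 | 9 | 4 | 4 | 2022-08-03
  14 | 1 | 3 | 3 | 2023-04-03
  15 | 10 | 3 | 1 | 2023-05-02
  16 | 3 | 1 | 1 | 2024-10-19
SELECT DISTINCT category FROM products

Execution result:
category
Computing
Audio
Electronics
Accessories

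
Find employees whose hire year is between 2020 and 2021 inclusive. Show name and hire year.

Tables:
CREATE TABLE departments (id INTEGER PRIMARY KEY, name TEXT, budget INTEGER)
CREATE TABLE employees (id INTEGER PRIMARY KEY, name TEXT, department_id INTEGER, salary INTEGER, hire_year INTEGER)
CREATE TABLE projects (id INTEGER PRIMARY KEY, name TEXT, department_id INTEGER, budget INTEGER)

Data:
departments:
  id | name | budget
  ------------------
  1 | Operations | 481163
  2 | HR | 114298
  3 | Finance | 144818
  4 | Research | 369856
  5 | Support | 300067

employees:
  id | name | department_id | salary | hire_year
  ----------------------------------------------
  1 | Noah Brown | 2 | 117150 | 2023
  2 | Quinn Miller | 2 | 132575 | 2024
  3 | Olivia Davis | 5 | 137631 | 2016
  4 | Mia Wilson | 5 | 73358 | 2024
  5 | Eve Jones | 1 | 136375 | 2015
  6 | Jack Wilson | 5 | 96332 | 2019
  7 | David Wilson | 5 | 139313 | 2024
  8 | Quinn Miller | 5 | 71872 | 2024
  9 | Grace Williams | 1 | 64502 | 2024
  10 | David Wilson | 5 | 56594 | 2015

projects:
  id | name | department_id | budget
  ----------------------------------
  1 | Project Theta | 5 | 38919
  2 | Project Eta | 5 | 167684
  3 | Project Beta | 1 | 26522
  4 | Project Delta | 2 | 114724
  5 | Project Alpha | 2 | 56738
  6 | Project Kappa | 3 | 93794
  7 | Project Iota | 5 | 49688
SELECT name, hire_year FROM employees WHERE hire_year BETWEEN 2020 AND 2021

Execution result:
(no rows)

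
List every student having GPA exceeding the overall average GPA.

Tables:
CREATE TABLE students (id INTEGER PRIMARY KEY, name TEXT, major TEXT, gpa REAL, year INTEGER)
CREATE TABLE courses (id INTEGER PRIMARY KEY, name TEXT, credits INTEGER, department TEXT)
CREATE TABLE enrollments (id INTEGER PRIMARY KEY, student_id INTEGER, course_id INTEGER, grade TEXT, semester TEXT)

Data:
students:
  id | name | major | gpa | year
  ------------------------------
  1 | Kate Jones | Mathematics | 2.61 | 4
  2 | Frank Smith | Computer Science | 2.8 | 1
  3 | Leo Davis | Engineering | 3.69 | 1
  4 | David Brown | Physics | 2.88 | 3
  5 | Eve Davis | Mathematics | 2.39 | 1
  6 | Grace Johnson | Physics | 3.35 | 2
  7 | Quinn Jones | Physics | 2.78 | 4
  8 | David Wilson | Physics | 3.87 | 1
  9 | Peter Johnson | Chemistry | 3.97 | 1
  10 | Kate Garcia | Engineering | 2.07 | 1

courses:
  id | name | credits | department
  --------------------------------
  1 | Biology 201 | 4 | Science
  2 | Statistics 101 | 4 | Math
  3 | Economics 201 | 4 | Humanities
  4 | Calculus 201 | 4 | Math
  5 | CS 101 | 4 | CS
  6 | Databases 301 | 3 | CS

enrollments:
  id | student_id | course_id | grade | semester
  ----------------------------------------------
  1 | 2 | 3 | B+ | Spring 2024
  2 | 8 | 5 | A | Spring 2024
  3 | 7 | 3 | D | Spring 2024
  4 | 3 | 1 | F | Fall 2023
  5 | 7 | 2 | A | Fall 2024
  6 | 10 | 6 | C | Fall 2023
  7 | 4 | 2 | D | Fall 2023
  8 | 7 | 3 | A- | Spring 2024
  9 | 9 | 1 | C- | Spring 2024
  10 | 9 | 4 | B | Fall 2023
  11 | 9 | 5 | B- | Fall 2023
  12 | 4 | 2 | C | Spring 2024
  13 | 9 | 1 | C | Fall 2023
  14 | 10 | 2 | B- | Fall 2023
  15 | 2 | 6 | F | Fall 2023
SELECT name, gpa FROM students WHERE gpa > (SELECT AVG(gpa) FROM students)

Execution result:
name | gpa
Leo Davis | 3.69
Grace Johnson | 3.35
David Wilson | 3.87
Peter Johnson | 3.97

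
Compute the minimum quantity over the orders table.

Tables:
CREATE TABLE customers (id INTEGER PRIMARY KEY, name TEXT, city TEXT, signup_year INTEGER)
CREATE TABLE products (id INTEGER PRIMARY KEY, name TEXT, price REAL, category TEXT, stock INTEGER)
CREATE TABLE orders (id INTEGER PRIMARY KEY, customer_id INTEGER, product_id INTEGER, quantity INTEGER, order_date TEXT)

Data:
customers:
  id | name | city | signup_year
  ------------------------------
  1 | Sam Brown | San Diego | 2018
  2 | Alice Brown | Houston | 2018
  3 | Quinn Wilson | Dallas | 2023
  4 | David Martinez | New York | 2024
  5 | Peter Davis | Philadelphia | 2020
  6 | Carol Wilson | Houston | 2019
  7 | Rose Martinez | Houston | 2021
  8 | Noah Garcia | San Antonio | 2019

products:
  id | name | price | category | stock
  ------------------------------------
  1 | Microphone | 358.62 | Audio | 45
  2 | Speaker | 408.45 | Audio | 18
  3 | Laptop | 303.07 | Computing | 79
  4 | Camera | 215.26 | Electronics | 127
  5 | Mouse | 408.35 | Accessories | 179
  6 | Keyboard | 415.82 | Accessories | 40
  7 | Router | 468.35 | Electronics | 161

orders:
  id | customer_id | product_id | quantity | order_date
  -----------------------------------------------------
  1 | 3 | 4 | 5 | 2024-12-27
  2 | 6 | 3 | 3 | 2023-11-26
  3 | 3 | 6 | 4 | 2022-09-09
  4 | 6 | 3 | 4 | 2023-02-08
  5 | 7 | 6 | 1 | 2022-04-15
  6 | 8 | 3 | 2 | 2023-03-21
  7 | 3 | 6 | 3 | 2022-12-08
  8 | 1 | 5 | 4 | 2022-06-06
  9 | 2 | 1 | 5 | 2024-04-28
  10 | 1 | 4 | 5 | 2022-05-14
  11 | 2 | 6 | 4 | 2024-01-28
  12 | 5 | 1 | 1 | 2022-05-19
SELECT MIN(quantity) FROM orders

Execution result:
1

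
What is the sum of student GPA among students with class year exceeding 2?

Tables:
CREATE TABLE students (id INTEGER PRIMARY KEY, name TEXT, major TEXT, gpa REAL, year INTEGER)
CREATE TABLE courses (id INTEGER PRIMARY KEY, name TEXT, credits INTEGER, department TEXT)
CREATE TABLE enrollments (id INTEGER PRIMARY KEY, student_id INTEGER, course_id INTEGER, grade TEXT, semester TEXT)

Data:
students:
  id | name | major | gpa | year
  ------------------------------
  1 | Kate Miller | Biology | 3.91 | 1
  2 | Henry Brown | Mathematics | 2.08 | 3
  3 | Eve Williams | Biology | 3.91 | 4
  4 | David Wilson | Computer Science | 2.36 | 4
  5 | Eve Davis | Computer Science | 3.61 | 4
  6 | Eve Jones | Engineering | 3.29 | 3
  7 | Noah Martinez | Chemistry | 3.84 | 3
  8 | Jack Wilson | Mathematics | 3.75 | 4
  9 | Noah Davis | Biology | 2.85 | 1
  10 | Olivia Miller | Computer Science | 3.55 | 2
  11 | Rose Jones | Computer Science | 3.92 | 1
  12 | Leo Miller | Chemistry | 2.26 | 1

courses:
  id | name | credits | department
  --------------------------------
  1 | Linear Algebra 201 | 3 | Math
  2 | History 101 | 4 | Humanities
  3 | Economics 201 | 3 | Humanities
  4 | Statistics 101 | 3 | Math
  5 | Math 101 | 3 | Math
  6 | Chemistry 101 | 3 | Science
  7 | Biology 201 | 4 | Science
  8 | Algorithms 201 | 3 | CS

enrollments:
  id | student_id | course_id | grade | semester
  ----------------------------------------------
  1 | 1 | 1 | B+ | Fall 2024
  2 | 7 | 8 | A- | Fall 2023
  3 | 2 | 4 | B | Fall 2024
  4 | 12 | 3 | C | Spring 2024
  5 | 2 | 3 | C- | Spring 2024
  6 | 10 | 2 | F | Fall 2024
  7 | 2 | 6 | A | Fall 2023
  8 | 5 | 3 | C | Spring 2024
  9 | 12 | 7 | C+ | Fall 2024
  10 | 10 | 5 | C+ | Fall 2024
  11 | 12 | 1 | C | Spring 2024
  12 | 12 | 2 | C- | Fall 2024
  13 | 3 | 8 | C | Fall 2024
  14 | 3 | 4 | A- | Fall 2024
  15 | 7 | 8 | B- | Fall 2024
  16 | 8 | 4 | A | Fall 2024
SELECT SUM(gpa) FROM students WHERE year > 2

Execution result:
22.84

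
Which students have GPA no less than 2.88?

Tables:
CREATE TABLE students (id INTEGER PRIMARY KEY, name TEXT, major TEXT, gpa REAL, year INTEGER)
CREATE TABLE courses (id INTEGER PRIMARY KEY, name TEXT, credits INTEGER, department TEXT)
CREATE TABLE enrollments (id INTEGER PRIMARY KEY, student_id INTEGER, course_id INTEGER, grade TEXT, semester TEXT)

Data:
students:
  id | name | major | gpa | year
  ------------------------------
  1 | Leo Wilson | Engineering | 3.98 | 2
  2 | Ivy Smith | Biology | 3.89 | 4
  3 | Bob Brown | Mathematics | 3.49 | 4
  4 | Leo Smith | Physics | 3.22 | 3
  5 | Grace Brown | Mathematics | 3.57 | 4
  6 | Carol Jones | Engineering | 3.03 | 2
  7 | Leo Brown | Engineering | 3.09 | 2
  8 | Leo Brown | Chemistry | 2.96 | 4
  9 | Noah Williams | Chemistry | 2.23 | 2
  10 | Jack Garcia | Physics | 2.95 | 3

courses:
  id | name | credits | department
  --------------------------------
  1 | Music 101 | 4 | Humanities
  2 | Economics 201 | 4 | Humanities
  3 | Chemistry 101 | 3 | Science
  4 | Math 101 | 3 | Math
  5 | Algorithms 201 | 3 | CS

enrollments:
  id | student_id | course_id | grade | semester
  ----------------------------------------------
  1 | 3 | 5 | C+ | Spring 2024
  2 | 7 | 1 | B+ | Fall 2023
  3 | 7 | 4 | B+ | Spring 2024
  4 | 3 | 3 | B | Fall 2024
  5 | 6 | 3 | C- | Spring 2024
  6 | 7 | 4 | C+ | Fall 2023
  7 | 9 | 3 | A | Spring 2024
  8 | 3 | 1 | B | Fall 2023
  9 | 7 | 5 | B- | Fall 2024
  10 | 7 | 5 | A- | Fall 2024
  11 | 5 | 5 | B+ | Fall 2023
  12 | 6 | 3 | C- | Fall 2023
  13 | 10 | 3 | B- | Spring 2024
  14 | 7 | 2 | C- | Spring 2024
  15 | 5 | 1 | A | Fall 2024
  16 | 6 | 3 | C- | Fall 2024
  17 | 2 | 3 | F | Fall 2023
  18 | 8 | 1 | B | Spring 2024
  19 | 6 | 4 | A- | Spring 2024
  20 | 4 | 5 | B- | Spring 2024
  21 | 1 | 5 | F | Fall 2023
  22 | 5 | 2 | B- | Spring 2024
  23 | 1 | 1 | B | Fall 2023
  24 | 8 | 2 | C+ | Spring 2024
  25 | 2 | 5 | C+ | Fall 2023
SELECT name, gpa FROM students WHERE gpa >= 2.88

Execution result:
name | gpa
Leo Wilson | 3.98
Ivy Smith | 3.89
Bob Brown | 3.49
Leo Smith | 3.22
Grace Brown | 3.57
Carol Jones | 3.03
Leo Brown | 3.09
Leo Brown | 2.96
Jack Garcia | 2.95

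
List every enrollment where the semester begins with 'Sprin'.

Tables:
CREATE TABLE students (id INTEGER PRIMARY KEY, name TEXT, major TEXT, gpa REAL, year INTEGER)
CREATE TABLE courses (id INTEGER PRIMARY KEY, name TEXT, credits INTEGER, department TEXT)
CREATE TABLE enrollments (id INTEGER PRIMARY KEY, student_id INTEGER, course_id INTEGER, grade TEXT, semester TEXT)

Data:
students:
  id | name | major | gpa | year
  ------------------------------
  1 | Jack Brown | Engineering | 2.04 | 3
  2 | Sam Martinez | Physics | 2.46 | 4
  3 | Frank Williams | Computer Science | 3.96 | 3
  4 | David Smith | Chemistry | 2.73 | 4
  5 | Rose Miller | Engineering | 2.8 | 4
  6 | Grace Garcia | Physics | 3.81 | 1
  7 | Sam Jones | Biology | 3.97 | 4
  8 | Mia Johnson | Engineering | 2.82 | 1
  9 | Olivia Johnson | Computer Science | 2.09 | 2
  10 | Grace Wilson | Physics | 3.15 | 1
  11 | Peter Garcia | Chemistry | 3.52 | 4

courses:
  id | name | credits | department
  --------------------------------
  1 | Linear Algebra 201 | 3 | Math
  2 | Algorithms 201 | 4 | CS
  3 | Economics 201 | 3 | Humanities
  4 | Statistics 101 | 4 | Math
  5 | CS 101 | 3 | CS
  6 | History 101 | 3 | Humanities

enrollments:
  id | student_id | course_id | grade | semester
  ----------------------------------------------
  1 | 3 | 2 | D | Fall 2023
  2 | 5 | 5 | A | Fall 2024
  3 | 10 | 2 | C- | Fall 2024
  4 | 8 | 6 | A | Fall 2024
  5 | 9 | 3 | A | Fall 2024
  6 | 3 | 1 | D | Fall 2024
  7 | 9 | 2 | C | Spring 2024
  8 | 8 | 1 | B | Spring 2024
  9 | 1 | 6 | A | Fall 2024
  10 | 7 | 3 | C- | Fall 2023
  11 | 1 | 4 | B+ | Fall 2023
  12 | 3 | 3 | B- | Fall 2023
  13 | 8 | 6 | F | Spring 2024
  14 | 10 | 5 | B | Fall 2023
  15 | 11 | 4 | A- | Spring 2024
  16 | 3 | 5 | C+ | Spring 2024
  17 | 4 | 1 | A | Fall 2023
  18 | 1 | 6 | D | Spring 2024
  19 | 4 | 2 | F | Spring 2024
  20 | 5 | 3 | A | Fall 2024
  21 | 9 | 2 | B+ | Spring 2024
SELECT id, semester FROM enrollments WHERE semester LIKE 'Sprin%'

Execution result:
id | semester
7 | Spring 2024
8 | Spring 2024
13 | Spring 2024
15 | Spring 2024
16 | Spring 2024
18 | Spring 2024
19 | Spring 2024
21 | Spring 2024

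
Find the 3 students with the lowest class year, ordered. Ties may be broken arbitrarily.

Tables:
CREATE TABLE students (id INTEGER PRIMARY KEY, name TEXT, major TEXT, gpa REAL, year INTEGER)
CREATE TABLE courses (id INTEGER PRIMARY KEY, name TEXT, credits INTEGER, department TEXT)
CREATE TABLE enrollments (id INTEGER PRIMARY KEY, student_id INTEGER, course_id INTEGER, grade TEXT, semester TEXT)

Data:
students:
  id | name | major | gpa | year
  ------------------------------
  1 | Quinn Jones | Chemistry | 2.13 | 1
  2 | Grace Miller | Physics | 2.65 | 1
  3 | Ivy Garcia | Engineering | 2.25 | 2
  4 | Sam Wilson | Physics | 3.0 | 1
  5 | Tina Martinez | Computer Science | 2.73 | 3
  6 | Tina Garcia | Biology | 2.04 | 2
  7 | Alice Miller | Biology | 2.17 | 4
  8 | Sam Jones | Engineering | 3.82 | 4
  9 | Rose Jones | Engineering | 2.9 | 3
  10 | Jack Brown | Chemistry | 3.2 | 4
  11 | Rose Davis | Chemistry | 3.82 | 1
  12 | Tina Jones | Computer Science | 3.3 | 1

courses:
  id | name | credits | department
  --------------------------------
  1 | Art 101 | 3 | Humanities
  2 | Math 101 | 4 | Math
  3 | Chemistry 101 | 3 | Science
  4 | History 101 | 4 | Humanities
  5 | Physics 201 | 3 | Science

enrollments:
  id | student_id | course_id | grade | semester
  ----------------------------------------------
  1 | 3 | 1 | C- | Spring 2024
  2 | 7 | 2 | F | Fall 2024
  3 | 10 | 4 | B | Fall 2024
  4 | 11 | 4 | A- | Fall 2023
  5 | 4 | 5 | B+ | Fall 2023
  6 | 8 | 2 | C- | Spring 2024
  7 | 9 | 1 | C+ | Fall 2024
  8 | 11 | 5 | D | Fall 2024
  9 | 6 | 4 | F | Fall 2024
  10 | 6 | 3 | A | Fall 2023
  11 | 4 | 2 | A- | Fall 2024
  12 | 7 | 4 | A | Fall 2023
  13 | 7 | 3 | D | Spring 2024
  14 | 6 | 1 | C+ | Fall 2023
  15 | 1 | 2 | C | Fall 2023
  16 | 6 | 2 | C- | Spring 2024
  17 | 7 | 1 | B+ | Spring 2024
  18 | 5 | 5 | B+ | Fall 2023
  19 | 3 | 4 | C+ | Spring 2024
SELECT name, year FROM students ORDER BY year ASC LIMIT 3

Execution result:
name | year
Quinn Jones | 1
Grace Miller | 1
Sam Wilson | 1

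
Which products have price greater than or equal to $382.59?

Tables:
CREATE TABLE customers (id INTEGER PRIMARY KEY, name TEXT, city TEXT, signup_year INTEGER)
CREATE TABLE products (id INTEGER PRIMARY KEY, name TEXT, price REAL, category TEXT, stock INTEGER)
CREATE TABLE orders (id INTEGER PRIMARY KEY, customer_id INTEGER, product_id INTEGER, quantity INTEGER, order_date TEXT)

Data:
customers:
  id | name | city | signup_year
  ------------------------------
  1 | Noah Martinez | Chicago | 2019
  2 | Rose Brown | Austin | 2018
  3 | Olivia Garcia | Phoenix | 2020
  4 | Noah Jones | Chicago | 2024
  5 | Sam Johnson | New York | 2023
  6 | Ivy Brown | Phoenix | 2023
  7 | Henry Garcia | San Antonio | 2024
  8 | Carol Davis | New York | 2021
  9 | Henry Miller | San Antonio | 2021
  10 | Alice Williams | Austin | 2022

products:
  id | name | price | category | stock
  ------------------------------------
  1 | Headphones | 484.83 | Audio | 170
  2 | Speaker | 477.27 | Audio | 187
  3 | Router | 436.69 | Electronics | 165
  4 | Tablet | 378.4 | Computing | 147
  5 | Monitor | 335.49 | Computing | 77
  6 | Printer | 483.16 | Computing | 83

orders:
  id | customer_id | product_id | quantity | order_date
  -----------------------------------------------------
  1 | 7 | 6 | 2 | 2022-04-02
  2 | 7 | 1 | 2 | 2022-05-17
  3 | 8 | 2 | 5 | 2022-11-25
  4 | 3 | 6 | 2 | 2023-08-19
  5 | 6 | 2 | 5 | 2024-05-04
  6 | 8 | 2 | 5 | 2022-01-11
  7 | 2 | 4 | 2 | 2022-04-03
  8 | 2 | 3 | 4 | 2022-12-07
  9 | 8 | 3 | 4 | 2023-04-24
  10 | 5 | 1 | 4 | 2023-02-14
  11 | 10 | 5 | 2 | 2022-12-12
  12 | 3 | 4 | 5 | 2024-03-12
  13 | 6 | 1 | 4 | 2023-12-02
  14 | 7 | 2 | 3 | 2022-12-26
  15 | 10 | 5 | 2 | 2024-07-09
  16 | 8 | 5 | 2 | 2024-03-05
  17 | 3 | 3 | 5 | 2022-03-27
SELECT name, price FROM products WHERE price >= 382.59

Execution result:
name | price
Headphones | 484.83
Speaker | 477.27
Router | 436.69
Printer | 483.16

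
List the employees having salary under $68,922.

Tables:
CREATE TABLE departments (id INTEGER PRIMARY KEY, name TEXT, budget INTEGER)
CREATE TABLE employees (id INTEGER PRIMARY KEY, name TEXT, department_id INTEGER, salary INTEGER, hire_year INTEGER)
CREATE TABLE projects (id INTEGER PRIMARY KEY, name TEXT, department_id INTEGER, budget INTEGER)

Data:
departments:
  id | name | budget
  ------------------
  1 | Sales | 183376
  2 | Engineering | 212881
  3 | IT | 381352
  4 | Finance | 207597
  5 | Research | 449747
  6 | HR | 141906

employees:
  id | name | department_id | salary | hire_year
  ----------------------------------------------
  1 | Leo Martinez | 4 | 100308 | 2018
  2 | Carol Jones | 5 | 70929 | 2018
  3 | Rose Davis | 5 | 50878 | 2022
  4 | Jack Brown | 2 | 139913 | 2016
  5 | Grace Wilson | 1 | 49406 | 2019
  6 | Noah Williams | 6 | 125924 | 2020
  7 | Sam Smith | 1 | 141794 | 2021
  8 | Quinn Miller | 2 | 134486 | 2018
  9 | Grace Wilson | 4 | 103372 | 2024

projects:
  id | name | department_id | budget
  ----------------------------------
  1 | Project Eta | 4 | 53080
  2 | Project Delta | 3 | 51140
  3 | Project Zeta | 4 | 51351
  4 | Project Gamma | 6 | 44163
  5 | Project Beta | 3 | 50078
SELECT name, salary FROM employees WHERE salary < 68922

Execution result:
name | salary
Rose Davis | 50878
Grace Wilson | 49406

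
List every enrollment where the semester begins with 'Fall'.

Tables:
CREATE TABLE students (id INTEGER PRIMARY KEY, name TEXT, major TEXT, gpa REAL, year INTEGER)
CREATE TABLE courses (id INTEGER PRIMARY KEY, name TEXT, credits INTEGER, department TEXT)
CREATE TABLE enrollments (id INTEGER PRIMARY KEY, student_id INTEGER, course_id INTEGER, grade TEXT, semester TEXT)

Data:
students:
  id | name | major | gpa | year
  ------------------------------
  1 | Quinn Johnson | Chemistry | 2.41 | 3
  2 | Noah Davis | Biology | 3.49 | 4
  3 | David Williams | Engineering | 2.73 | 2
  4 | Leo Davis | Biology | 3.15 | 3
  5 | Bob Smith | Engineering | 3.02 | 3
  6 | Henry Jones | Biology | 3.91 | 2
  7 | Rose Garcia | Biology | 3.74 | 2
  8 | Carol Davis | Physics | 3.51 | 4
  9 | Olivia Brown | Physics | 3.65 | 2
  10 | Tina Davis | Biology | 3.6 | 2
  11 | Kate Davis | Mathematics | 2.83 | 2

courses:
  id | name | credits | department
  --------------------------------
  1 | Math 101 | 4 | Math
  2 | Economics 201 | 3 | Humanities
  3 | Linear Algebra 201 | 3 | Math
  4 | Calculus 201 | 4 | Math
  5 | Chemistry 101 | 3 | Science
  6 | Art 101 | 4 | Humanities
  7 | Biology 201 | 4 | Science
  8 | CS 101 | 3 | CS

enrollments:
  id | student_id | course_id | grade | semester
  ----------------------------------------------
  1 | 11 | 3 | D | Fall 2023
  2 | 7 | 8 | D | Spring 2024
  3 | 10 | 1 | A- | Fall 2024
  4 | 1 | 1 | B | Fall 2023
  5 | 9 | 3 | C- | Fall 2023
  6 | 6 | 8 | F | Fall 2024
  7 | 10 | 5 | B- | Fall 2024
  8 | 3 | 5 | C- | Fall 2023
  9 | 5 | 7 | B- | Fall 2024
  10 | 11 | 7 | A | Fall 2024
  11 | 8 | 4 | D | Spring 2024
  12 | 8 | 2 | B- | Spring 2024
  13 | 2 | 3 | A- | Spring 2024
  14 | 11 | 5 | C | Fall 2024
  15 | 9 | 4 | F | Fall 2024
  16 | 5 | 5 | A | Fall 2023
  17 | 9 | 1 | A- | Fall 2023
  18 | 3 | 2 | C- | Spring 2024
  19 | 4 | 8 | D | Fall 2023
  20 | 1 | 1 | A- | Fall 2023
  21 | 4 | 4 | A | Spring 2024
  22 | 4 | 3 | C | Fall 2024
SELECT id, semester FROM enrollments WHERE semester LIKE 'Fall%'

Execution result:
id | semester
1 | Fall 2023
3 | Fall 2024
4 | Fall 2023
5 | Fall 2023
6 | Fall 2024
7 | Fall 2024
8 | Fall 2023
9 | Fall 2024
10 | Fall 2024
14 | Fall 2024
15 | Fall 2024
16 | Fall 2023
17 | Fall 2023
19 | Fall 2023
20 | Fall 2023
22 | Fall 2024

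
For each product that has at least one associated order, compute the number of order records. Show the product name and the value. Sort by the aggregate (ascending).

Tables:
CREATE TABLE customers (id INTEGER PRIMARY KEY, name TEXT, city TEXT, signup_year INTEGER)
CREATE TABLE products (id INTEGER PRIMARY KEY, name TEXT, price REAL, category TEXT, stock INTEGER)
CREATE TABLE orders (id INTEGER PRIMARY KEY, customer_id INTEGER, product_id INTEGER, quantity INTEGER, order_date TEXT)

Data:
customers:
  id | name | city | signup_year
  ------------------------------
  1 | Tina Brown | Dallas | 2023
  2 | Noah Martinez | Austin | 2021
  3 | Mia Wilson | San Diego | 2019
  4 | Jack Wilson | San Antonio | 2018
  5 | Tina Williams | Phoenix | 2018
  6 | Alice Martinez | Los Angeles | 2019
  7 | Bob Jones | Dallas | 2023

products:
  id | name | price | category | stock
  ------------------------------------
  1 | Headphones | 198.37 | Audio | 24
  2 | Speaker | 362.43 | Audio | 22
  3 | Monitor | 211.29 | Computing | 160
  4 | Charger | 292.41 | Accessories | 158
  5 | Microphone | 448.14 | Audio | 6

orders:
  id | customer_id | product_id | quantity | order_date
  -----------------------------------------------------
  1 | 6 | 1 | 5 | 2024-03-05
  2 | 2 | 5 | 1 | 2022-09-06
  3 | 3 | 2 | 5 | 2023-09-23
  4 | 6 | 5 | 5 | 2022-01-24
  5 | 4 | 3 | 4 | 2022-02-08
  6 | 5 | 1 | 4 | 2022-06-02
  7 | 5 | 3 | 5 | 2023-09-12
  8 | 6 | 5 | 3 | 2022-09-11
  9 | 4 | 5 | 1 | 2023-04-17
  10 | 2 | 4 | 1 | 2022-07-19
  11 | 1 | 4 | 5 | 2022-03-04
SELECT p.name, COUNT(*) AS n FROM orders c JOIN products p ON c.product_id = p.id GROUP BY p.id, p.name ORDER BY n ASC

Execution result:
name | n
Speaker | 1
Headphones | 2
Monitor | 2
Charger | 2
Microphone | 4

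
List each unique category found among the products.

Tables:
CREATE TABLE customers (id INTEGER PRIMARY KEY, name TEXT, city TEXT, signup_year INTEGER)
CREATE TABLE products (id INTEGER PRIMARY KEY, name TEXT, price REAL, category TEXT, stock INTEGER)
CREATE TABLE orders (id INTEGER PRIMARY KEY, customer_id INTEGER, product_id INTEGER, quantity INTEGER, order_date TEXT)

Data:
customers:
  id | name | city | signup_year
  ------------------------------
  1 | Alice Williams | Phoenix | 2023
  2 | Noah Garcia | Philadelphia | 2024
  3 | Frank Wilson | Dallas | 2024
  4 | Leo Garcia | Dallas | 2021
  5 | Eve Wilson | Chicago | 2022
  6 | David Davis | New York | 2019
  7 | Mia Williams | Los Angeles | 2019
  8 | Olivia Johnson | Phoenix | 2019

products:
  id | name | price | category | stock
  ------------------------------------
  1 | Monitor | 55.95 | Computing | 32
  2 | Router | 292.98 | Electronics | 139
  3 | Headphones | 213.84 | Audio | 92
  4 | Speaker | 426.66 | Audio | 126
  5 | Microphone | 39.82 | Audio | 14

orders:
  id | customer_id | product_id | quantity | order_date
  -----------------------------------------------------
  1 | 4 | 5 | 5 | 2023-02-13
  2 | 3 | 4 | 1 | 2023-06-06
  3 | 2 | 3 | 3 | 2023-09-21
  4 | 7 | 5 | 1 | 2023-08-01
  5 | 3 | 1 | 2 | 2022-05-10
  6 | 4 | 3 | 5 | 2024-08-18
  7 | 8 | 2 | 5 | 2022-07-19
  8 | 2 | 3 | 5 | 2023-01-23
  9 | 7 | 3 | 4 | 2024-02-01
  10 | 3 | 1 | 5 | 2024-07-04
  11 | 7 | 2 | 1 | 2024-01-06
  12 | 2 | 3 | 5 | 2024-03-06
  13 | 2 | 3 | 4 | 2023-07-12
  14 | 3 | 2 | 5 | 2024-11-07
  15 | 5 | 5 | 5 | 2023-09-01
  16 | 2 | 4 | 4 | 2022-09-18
SELECT DISTINCT category FROM products

Execution result:
category
Computing
Electronics
Audio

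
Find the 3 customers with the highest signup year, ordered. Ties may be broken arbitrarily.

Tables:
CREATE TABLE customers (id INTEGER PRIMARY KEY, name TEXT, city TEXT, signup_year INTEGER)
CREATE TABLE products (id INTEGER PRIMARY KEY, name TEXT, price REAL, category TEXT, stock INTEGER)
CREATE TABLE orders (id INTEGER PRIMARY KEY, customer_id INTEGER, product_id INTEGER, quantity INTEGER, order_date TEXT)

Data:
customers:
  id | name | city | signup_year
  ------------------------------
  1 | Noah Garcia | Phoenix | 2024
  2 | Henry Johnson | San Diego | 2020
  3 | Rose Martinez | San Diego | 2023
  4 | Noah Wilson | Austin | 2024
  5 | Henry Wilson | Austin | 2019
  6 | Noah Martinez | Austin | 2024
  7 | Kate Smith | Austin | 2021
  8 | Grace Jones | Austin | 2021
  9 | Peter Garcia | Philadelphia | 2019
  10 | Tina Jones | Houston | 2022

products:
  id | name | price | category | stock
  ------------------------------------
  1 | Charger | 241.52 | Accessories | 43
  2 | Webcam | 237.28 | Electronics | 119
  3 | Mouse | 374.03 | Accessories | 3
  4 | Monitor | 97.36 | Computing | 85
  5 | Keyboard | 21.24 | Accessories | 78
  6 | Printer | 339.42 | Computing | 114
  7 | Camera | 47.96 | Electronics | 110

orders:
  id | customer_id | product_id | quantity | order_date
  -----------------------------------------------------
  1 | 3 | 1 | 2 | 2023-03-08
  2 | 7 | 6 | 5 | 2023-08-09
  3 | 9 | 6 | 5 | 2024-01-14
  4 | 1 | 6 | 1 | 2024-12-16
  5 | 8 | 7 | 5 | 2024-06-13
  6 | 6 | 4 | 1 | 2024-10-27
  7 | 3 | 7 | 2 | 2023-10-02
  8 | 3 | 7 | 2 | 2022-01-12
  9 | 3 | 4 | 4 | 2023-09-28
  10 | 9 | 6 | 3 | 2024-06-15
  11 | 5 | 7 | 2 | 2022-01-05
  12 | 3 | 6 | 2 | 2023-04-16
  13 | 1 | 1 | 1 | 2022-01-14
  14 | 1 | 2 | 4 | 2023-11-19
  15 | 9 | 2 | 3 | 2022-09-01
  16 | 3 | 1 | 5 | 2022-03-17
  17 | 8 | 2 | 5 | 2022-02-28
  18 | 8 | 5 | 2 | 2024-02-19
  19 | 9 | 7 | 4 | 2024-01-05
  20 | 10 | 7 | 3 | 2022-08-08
SELECT name, signup_year FROM customers ORDER BY signup_year DESC LIMIT 3

Execution result:
name | signup_year
Noah Garcia | 2024
Noah Wilson | 2024
Noah Martinez | 2024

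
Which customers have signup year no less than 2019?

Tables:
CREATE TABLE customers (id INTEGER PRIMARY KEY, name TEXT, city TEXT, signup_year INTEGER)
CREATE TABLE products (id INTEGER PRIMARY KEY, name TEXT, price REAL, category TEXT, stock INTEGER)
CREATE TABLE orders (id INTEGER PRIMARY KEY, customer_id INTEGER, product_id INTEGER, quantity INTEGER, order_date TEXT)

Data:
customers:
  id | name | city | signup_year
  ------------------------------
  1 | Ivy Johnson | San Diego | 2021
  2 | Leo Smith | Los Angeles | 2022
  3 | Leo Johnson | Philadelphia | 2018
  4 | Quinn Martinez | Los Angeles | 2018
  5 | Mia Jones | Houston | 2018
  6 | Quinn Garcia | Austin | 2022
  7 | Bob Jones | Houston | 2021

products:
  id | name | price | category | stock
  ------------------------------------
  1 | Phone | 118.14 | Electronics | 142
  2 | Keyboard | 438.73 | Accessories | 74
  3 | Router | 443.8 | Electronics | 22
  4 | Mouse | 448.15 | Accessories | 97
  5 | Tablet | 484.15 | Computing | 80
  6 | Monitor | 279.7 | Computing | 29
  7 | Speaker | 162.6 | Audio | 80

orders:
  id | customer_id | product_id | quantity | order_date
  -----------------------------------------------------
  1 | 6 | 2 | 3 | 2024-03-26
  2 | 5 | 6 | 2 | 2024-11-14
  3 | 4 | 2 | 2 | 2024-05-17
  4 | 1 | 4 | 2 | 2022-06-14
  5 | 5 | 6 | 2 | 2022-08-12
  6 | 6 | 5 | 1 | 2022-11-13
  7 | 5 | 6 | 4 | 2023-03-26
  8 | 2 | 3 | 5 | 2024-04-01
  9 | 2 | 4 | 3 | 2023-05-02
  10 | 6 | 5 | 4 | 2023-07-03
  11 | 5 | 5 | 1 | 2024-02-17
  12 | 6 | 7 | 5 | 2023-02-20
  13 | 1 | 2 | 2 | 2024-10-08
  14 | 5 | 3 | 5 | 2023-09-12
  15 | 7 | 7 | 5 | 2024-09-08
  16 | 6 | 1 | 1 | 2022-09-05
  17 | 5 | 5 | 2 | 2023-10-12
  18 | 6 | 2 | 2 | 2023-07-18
SELECT name, signup_year FROM customers WHERE signup_year >= 2019

Execution result:
name | signup_year
Ivy Johnson | 2021
Leo Smith | 2022
Quinn Garcia | 2022
Bob Jones | 2021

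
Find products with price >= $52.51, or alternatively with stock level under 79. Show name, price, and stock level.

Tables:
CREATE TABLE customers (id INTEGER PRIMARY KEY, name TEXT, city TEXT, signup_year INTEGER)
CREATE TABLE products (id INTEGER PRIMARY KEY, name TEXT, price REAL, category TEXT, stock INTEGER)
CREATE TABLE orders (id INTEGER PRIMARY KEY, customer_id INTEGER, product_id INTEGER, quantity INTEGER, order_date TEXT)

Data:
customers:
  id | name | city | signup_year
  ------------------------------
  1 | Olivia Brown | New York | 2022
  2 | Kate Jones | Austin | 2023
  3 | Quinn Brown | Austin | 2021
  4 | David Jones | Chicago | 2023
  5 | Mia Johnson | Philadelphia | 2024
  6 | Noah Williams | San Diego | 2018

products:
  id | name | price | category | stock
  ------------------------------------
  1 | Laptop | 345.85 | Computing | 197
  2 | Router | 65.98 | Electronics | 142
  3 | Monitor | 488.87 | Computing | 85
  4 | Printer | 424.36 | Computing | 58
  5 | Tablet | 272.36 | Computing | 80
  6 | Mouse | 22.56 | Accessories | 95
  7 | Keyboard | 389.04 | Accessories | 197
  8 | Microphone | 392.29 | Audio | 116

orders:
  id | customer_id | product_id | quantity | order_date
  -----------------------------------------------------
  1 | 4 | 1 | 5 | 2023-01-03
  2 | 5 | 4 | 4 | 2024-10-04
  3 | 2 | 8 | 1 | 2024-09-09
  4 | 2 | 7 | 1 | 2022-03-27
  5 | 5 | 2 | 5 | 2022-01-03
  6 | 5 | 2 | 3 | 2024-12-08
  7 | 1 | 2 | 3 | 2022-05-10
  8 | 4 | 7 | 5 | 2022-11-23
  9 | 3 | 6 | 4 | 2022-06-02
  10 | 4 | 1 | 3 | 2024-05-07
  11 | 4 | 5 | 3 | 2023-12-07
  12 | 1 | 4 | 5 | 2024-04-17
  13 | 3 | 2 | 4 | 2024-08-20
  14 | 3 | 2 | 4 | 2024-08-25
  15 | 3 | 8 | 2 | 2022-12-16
SELECT name, price, stock FROM products WHERE price >= 52.51 OR stock < 79

Execution result:
name | price | stock
Laptop | 345.85 | 197
Router | 65.98 | 142
Monitor | 488.87 | 85
Printer | 424.36 | 58
Tablet | 272.36 | 80
Keyboard | 389.04 | 197
Microphone | 392.29 | 116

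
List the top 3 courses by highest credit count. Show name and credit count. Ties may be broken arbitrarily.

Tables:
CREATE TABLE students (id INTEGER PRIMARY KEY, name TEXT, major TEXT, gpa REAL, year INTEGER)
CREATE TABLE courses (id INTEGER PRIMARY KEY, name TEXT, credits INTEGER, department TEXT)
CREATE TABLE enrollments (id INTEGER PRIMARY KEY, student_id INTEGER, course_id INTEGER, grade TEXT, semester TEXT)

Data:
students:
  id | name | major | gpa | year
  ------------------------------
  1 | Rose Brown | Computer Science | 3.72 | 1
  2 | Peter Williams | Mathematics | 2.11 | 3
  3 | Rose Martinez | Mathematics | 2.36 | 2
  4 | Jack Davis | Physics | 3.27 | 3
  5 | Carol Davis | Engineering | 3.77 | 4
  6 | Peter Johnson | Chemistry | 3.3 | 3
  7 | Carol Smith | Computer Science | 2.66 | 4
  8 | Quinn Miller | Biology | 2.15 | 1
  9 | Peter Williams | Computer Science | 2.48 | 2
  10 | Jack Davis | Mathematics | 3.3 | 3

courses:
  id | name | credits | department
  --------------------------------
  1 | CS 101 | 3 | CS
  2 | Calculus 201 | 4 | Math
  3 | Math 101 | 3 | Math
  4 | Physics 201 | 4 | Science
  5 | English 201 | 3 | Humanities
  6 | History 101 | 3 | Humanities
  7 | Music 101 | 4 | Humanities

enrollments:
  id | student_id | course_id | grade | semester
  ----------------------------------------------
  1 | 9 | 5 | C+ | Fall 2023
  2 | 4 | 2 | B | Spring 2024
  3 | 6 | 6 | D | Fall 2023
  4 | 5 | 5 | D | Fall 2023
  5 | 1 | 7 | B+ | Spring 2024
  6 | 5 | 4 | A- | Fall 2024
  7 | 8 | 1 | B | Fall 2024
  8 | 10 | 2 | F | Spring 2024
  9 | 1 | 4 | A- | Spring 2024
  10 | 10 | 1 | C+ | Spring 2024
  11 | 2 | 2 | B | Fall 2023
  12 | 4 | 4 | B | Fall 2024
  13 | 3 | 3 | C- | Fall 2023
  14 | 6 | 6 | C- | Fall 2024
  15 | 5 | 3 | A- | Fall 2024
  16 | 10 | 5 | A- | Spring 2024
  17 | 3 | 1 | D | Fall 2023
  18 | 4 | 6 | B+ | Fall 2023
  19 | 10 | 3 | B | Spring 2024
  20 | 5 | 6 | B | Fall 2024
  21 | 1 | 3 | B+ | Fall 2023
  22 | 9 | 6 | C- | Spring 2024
SELECT name, credits FROM courses ORDER BY credits DESC LIMIT 3

Execution result:
name | credits
Calculus 201 | 4
Physics 201 | 4
Music 101 | 4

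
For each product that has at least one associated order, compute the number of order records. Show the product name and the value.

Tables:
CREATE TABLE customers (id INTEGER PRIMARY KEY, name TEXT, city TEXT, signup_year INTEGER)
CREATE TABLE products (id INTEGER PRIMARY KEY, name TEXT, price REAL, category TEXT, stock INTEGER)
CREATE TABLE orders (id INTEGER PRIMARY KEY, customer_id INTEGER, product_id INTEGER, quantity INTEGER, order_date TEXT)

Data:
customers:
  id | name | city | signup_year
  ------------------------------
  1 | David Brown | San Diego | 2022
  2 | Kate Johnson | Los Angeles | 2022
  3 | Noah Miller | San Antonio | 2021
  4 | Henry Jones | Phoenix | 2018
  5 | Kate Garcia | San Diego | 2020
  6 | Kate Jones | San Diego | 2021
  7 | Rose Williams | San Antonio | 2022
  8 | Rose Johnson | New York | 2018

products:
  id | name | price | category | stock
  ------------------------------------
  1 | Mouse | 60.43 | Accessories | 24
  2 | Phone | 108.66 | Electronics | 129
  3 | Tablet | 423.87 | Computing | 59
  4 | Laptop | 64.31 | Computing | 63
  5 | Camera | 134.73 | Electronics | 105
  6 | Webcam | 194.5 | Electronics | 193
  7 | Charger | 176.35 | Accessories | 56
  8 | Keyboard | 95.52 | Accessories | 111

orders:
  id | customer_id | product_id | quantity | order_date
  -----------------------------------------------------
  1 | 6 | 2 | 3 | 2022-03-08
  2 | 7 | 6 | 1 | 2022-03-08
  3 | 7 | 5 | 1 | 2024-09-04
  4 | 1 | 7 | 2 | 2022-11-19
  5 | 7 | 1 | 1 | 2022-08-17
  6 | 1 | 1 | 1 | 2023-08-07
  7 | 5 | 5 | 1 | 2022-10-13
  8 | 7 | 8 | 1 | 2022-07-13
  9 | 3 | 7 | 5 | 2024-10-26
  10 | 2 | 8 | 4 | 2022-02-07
SELECT p.name, COUNT(*) AS n FROM orders c JOIN products p ON c.product_id = p.id GROUP BY p.id, p.name

Execution result:
name | n
Mouse | 2
Phone | 1
Camera | 2
Webcam | 1
Charger | 2
Keyboard | 2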